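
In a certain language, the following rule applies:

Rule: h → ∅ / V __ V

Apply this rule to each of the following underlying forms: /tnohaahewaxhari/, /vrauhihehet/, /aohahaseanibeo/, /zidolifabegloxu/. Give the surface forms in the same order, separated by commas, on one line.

tnoaaewaxhari, vrauieet, aoaaseanibeo, zidolifabegloxu

/tnohaahewaxhari/: /h/ occurs between vowels /o/ and /a/, so it deletes. /h/ occurs between vowels /a/ and /e/, so it deletes. → [tnoaaewaxhari].
/vrauhihehet/: /h/ occurs between vowels /u/ and /i/, so it deletes. /h/ occurs between vowels /i/ and /e/, so it deletes. /h/ occurs between vowels /e/ and /e/, so it deletes. → [vrauieet].
/aohahaseanibeo/: /h/ occurs between vowels /o/ and /a/, so it deletes. /h/ occurs between vowels /a/ and /a/, so it deletes. → [aoaaseanibeo].
/zidolifabegloxu/: the rule's environment is not met; surfaces unchanged as [zidolifabegloxu].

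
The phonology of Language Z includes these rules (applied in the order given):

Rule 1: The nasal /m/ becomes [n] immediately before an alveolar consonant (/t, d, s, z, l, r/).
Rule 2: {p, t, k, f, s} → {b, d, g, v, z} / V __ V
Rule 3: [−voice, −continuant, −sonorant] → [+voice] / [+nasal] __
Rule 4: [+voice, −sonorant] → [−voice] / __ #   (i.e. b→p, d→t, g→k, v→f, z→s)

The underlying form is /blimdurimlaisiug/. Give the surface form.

blindurinlaiziuk

Rule 1 (nasal place assimilation): /m/ precedes the alveolar consonant /d/, so it assimilates in place to [n]. /m/ precedes the alveolar consonant /l/, so it assimilates in place to [n]. /blimdurimlaisiug/ → blindurinlaisiug.
Rule 2 (intervocalic voicing): /s/ is a voiceless obstruent between vowels /i/ and /i/, so it voices to [z]. /blindurinlaisiug/ → blindurinlaiziug.
Rule 3 (post-nasal voicing): no segment meets the environment; /blindurinlaiziug/ is unchanged.
Rule 4 (final devoicing): /g/ is a voiced obstruent in word-final position, so it devoices to [k]. /blindurinlaiziug/ → blindurinlaiziuk.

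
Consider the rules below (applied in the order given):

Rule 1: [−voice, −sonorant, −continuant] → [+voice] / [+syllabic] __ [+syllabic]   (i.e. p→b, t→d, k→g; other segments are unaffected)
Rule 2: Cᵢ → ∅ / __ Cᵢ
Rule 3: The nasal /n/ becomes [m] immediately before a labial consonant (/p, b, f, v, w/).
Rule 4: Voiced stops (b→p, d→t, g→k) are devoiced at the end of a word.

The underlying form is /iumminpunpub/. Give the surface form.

Rule 1 (intervocalic voicing): no segment meets the environment; /iumminpunpub/ is unchanged.
Rule 2 (degemination): /mm/ is a geminate; the first /m/ deletes. /iumminpunpub/ → iuminpunpub.
Rule 3 (nasal place assimilation): /n/ precedes the labial consonant /p/, so it assimilates in place to [m]. /n/ precedes the labial consonant /p/, so it assimilates in place to [m]. /iuminpunpub/ → iumimpumpub.
Rule 4 (final devoicing): /b/ is a voiced stop in word-final position, so it devoices to [p]. /iumimpumpub/ → iumimpumpup.

iumimpumpup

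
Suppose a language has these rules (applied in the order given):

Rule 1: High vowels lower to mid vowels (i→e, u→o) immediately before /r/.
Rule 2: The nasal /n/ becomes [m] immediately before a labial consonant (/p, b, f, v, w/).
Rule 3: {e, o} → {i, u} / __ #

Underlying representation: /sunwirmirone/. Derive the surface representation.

sumwermeroni

Rule 1 (pre-rhotic lowering): /i/ is a high vowel immediately before /r/, so it lowers to [e]. /i/ is a high vowel immediately before /r/, so it lowers to [e]. /sunwirmirone/ → sunwermerone.
Rule 2 (nasal place assimilation): /n/ precedes the labial consonant /w/, so it assimilates in place to [m]. /sunwermerone/ → sumwermerone.
Rule 3 (final vowel raising): /e/ is a mid vowel in word-final position, so it raises to [i]. /sumwermerone/ → sumwermeroni.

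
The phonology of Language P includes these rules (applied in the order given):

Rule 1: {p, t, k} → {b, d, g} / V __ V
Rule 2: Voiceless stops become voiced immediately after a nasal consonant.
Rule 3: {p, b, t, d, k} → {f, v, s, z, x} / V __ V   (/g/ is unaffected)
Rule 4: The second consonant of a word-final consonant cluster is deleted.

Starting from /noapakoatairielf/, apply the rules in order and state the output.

noavagoazairiel

Rule 1 (intervocalic voicing): /p/ is a voiceless stop between vowels /a/ and /a/, so it voices to [b]. /k/ is a voiceless stop between vowels /a/ and /o/, so it voices to [g]. /t/ is a voiceless stop between vowels /a/ and /a/, so it voices to [d]. /noapakoatairielf/ → noabagoadairielf.
Rule 2 (post-nasal voicing): no segment meets the environment; /noabagoadairielf/ is unchanged.
Rule 3 (intervocalic spirantization): /b/ is a stop between vowels /a/ and /a/, so it spirantizes to the fricative [v]. /d/ is a stop between vowels /a/ and /a/, so it spirantizes to the fricative [z]. /noabagoadairielf/ → noavagoazairielf.
Rule 4 (final cluster simplification): /f/ is the second consonant of a word-final cluster /lf/, so it deletes. /noavagoazairielf/ → noavagoazairiel.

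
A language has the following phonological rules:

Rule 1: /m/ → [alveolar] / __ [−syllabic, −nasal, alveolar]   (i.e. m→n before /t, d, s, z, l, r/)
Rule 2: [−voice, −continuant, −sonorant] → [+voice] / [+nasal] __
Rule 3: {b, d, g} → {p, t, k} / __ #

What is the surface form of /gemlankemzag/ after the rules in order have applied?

genlangenzak

Rule 1 (nasal place assimilation): /m/ precedes the alveolar consonant /l/, so it assimilates in place to [n]. /m/ precedes the alveolar consonant /z/, so it assimilates in place to [n]. /gemlankemzag/ → genlankenzag.
Rule 2 (post-nasal voicing): /k/ is a voiceless stop immediately after the nasal /n/, so it voices to [g]. /genlankenzag/ → genlangenzag.
Rule 3 (final devoicing): /g/ is a voiced stop in word-final position, so it devoices to [k]. /genlangenzag/ → genlangenzak.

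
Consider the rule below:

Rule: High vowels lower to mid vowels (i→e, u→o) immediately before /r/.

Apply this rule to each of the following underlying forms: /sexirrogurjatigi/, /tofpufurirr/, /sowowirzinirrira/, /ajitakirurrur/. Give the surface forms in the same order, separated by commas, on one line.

sexerrogorjatigi, tofpuforerr, sowowerzinerrera, ajitakerorror

/sexirrogurjatigi/: /i/ is a high vowel immediately before /r/, so it lowers to [e]. /u/ is a high vowel immediately before /r/, so it lowers to [o]. → [sexerrogorjatigi].
/tofpufurirr/: /u/ is a high vowel immediately before /r/, so it lowers to [o]. /i/ is a high vowel immediately before /r/, so it lowers to [e]. → [tofpuforerr].
/sowowirzinirrira/: /i/ is a high vowel immediately before /r/, so it lowers to [e]. /i/ is a high vowel immediately before /r/, so it lowers to [e]. /i/ is a high vowel immediately before /r/, so it lowers to [e]. → [sowowerzinerrera].
/ajitakirurrur/: /i/ is a high vowel immediately before /r/, so it lowers to [e]. /u/ is a high vowel immediately before /r/, so it lowers to [o]. /u/ is a high vowel immediately before /r/, so it lowers to [o]. → [ajitakerorror].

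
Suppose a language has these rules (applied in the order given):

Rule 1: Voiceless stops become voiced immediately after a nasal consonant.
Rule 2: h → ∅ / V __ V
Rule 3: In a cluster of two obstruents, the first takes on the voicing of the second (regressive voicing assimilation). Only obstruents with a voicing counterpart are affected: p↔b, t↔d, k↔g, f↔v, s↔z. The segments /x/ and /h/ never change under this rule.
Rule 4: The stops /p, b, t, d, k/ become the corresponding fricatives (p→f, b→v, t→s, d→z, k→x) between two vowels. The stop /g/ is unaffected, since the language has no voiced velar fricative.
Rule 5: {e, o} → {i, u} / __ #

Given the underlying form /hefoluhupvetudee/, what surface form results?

Rule 1 (post-nasal voicing): no segment meets the environment; /hefoluhupvetudee/ is unchanged.
Rule 2 (intervocalic h-deletion): /h/ occurs between vowels /u/ and /u/, so it deletes. /hefoluhupvetudee/ → hefoluupvetudee.
Rule 3 (regressive voicing assimilation): /p/ precedes the voiced obstruent /v/, so it voices to [b] by assimilation. /hefoluupvetudee/ → hefoluubvetudee.
Rule 4 (intervocalic spirantization): /t/ is a stop between vowels /e/ and /u/, so it spirantizes to the fricative [s]. /d/ is a stop between vowels /u/ and /e/, so it spirantizes to the fricative [z]. /hefoluubvetudee/ → hefoluubvesuzee.
Rule 5 (final vowel raising): /e/ is a mid vowel in word-final position, so it raises to [i]. /hefoluubvesuzee/ → hefoluubvesuzei.

hefoluubvesuzei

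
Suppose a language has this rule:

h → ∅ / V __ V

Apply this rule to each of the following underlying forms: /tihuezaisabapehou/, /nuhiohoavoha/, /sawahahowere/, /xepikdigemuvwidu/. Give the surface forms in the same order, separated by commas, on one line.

tiuezaisabapeou, nuiooavoa, sawaaowere, xepikdigemuvwidu

/tihuezaisabapehou/: /h/ occurs between vowels /i/ and /u/, so it deletes. /h/ occurs between vowels /e/ and /o/, so it deletes. → [tiuezaisabapeou].
/nuhiohoavoha/: /h/ occurs between vowels /u/ and /i/, so it deletes. /h/ occurs between vowels /o/ and /o/, so it deletes. /h/ occurs between vowels /o/ and /a/, so it deletes. → [nuiooavoa].
/sawahahowere/: /h/ occurs between vowels /a/ and /a/, so it deletes. /h/ occurs between vowels /a/ and /o/, so it deletes. → [sawaaowere].
/xepikdigemuvwidu/: the rule's environment is not met; surfaces unchanged as [xepikdigemuvwidu].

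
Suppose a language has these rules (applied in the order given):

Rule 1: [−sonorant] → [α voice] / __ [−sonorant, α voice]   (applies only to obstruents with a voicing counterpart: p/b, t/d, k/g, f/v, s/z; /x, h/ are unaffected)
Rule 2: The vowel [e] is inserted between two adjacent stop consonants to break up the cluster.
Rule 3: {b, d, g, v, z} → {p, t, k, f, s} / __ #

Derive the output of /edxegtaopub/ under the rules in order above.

Rule 1 (regressive voicing assimilation): /d/ precedes the voiceless obstruent /x/, so it devoices to [t] by assimilation. /g/ precedes the voiceless obstruent /t/, so it devoices to [k] by assimilation. /edxegtaopub/ → etxektaopub.
Rule 2 (stop-cluster e-epenthesis): /k/ and /t/ form a stop–stop cluster, so [e] is inserted between them. /etxektaopub/ → etxeketaopub.
Rule 3 (final devoicing): /b/ is a voiced obstruent in word-final position, so it devoices to [p]. /etxeketaopub/ → etxeketaopup.

etxeketaopup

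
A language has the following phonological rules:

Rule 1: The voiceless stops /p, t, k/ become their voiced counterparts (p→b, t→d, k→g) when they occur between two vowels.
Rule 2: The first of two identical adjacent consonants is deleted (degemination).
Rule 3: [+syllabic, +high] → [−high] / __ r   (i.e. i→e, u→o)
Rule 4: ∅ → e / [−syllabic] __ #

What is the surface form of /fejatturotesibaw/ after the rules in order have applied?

fejatorodesibawe

Rule 1 (intervocalic voicing): /t/ is a voiceless stop between vowels /o/ and /e/, so it voices to [d]. /fejatturotesibaw/ → fejatturodesibaw.
Rule 2 (degemination): /tt/ is a geminate; the first /t/ deletes. /fejatturodesibaw/ → fejaturodesibaw.
Rule 3 (pre-rhotic lowering): /u/ is a high vowel immediately before /r/, so it lowers to [o]. /fejaturodesibaw/ → fejatorodesibaw.
Rule 4 (final e-epenthesis): the form ends in the consonant /w/, so [e] is inserted word-finally. /fejatorodesibaw/ → fejatorodesibawe.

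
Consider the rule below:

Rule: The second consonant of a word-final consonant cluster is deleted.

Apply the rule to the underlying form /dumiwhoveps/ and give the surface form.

/s/ is the second consonant of a word-final cluster /ps/, so it deletes.
The other instances of /d/, /m/, /w/, /h/, /v/, /p/ do not occur in the required environment and remain unchanged.
Surface form: [dumiwhovep].

dumiwhovep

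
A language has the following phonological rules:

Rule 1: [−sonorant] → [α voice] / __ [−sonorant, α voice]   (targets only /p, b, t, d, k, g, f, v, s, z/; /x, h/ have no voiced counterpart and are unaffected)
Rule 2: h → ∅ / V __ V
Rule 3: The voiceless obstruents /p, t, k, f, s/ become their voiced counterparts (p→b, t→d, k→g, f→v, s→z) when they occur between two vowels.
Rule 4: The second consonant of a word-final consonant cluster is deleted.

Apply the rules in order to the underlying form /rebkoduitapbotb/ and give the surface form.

Rule 1 (regressive voicing assimilation): /b/ precedes the voiceless obstruent /k/, so it devoices to [p] by assimilation. /p/ precedes the voiced obstruent /b/, so it voices to [b] by assimilation. /t/ precedes the voiced obstruent /b/, so it voices to [d] by assimilation. /rebkoduitapbotb/ → repkoduitabbodb.
Rule 2 (intervocalic h-deletion): no segment meets the environment; /repkoduitabbodb/ is unchanged.
Rule 3 (intervocalic voicing): /t/ is a voiceless obstruent between vowels /i/ and /a/, so it voices to [d]. /repkoduitabbodb/ → repkoduidabbodb.
Rule 4 (final cluster simplification): /b/ is the second consonant of a word-final cluster /db/, so it deletes. /repkoduidabbodb/ → repkoduidabbod.

repkoduidabbod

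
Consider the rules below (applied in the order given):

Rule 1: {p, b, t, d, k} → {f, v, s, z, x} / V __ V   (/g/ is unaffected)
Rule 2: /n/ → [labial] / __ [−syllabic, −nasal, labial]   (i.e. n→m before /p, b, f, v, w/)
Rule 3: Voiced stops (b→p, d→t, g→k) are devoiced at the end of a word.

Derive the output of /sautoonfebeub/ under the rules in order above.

Rule 1 (intervocalic spirantization): /t/ is a stop between vowels /u/ and /o/, so it spirantizes to the fricative [s]. /b/ is a stop between vowels /e/ and /e/, so it spirantizes to the fricative [v]. /sautoonfebeub/ → sausoonfeveub.
Rule 2 (nasal place assimilation): /n/ precedes the labial consonant /f/, so it assimilates in place to [m]. /sausoonfeveub/ → sausoomfeveub.
Rule 3 (final devoicing): /b/ is a voiced stop in word-final position, so it devoices to [p]. /sausoomfeveub/ → sausoomfeveup.

sausoomfeveup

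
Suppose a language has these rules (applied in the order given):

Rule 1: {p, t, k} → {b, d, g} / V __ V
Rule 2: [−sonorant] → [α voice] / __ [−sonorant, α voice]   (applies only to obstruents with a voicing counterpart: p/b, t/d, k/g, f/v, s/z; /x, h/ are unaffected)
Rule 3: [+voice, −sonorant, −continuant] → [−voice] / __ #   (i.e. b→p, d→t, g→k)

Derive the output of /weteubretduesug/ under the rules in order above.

Rule 1 (intervocalic voicing): /t/ is a voiceless stop between vowels /e/ and /e/, so it voices to [d]. /weteubretduesug/ → wedeubretduesug.
Rule 2 (regressive voicing assimilation): /t/ precedes the voiced obstruent /d/, so it voices to [d] by assimilation. /wedeubretduesug/ → wedeubredduesug.
Rule 3 (final devoicing): /g/ is a voiced stop in word-final position, so it devoices to [k]. /wedeubredduesug/ → wedeubredduesuk.

wedeubredduesuk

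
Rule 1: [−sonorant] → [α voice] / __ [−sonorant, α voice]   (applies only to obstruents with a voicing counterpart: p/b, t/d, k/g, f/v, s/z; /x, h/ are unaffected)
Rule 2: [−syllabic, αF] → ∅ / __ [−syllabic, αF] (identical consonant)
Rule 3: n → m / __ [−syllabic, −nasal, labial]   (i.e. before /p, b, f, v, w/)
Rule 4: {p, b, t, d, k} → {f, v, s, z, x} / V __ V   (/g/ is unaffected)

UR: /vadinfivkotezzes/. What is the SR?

vazimfifkosezes

Rule 1 (regressive voicing assimilation): /v/ precedes the voiceless obstruent /k/, so it devoices to [f] by assimilation. /vadinfivkotezzes/ → vadinfifkotezzes.
Rule 2 (degemination): /zz/ is a geminate; the first /z/ deletes. /vadinfifkotezzes/ → vadinfifkotezes.
Rule 3 (nasal place assimilation): /n/ precedes the labial consonant /f/, so it assimilates in place to [m]. /vadinfifkotezes/ → vadimfifkotezes.
Rule 4 (intervocalic spirantization): /d/ is a stop between vowels /a/ and /i/, so it spirantizes to the fricative [z]. /t/ is a stop between vowels /o/ and /e/, so it spirantizes to the fricative [s]. /vadimfifkotezes/ → vazimfifkosezes.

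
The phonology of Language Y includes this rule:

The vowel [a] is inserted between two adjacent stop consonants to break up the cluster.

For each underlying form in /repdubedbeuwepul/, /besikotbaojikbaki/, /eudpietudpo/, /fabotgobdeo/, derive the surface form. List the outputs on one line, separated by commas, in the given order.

repadubedabeuwepul, besikotabaojikabaki, eudapietudapo, fabotagobadeo

/repdubedbeuwepul/: /p/ and /d/ form a stop–stop cluster, so [a] is inserted between them. /d/ and /b/ form a stop–stop cluster, so [a] is inserted between them. → [repadubedabeuwepul].
/besikotbaojikbaki/: /t/ and /b/ form a stop–stop cluster, so [a] is inserted between them. /k/ and /b/ form a stop–stop cluster, so [a] is inserted between them. → [besikotabaojikabaki].
/eudpietudpo/: /d/ and /p/ form a stop–stop cluster, so [a] is inserted between them. /d/ and /p/ form a stop–stop cluster, so [a] is inserted between them. → [eudapietudapo].
/fabotgobdeo/: /t/ and /g/ form a stop–stop cluster, so [a] is inserted between them. /b/ and /d/ form a stop–stop cluster, so [a] is inserted between them. → [fabotagobadeo].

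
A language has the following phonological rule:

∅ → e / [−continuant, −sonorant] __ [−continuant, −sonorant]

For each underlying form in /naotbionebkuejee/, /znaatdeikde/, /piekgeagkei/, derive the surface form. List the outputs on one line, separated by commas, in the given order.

/naotbionebkuejee/: /t/ and /b/ form a stop–stop cluster, so [e] is inserted between them. /b/ and /k/ form a stop–stop cluster, so [e] is inserted between them. → [naotebionebekuejee].
/znaatdeikde/: /t/ and /d/ form a stop–stop cluster, so [e] is inserted between them. /k/ and /d/ form a stop–stop cluster, so [e] is inserted between them. → [znaatedeikede].
/piekgeagkei/: /k/ and /g/ form a stop–stop cluster, so [e] is inserted between them. /g/ and /k/ form a stop–stop cluster, so [e] is inserted between them. → [piekegeagekei].

naotebionebekuejee, znaatedeikede, piekegeagekei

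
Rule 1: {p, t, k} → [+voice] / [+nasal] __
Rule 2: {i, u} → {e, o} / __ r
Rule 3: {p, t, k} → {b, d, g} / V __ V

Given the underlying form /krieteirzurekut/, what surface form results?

kriedeerzoregut

Rule 1 (post-nasal voicing): no segment meets the environment; /krieteirzurekut/ is unchanged.
Rule 2 (pre-rhotic lowering): /i/ is a high vowel immediately before /r/, so it lowers to [e]. /u/ is a high vowel immediately before /r/, so it lowers to [o]. /krieteirzurekut/ → krieteerzorekut.
Rule 3 (intervocalic voicing): /t/ is a voiceless stop between vowels /e/ and /e/, so it voices to [d]. /k/ is a voiceless stop between vowels /e/ and /u/, so it voices to [g]. /krieteerzorekut/ → kriedeerzoregut.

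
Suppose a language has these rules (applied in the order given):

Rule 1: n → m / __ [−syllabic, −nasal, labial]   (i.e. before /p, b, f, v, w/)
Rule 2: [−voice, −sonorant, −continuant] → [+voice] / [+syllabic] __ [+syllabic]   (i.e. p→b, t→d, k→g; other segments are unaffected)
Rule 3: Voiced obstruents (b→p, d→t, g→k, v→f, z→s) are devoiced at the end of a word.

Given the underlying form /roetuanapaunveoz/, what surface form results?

Rule 1 (nasal place assimilation): /n/ precedes the labial consonant /v/, so it assimilates in place to [m]. /roetuanapaunveoz/ → roetuanapaumveoz.
Rule 2 (intervocalic voicing): /t/ is a voiceless stop between vowels /e/ and /u/, so it voices to [d]. /p/ is a voiceless stop between vowels /a/ and /a/, so it voices to [b]. /roetuanapaumveoz/ → roeduanabaumveoz.
Rule 3 (final devoicing): /z/ is a voiced obstruent in word-final position, so it devoices to [s]. /roeduanabaumveoz/ → roeduanabaumveos.

roeduanabaumveos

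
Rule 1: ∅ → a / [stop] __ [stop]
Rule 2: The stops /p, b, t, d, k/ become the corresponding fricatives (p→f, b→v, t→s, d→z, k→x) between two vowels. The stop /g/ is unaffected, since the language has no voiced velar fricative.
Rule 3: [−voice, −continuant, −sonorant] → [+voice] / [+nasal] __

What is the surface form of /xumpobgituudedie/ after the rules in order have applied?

xumbovagisuuzezie

Rule 1 (stop-cluster a-epenthesis): /b/ and /g/ form a stop–stop cluster, so [a] is inserted between them. /xumpobgituudedie/ → xumpobagituudedie.
Rule 2 (intervocalic spirantization): /b/ is a stop between vowels /o/ and /a/, so it spirantizes to the fricative [v]. /t/ is a stop between vowels /i/ and /u/, so it spirantizes to the fricative [s]. /d/ is a stop between vowels /u/ and /e/, so it spirantizes to the fricative [z]. /d/ is a stop between vowels /e/ and /i/, so it spirantizes to the fricative [z]. /xumpobagituudedie/ → xumpovagisuuzezie.
Rule 3 (post-nasal voicing): /p/ is a voiceless stop immediately after the nasal /m/, so it voices to [b]. /xumpovagisuuzezie/ → xumbovagisuuzezie.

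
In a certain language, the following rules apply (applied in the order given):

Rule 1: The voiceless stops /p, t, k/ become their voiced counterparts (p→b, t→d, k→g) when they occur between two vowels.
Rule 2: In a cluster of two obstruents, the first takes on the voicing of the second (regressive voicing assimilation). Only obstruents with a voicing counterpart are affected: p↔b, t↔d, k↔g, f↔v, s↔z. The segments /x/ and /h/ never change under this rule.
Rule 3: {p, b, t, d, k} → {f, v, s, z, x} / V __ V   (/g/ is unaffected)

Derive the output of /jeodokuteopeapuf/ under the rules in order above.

Rule 1 (intervocalic voicing): /k/ is a voiceless stop between vowels /o/ and /u/, so it voices to [g]. /t/ is a voiceless stop between vowels /u/ and /e/, so it voices to [d]. /p/ is a voiceless stop between vowels /o/ and /e/, so it voices to [b]. /p/ is a voiceless stop between vowels /a/ and /u/, so it voices to [b]. /jeodokuteopeapuf/ → jeodogudeobeabuf.
Rule 2 (regressive voicing assimilation): no segment meets the environment; /jeodogudeobeabuf/ is unchanged.
Rule 3 (intervocalic spirantization): /d/ is a stop between vowels /o/ and /o/, so it spirantizes to the fricative [z]. /d/ is a stop between vowels /u/ and /e/, so it spirantizes to the fricative [z]. /b/ is a stop between vowels /o/ and /e/, so it spirantizes to the fricative [v]. /b/ is a stop between vowels /a/ and /u/, so it spirantizes to the fricative [v]. /jeodogudeobeabuf/ → jeozoguzeoveavuf.

jeozoguzeoveavuf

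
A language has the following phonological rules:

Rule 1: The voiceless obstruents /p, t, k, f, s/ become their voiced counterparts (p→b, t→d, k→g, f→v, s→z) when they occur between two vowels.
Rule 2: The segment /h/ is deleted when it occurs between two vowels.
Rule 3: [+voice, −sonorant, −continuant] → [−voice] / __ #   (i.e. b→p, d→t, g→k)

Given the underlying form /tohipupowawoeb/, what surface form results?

toibubowawoep

Rule 1 (intervocalic voicing): /p/ is a voiceless obstruent between vowels /i/ and /u/, so it voices to [b]. /p/ is a voiceless obstruent between vowels /u/ and /o/, so it voices to [b]. /tohipupowawoeb/ → tohibubowawoeb.
Rule 2 (intervocalic h-deletion): /h/ occurs between vowels /o/ and /i/, so it deletes. /tohibubowawoeb/ → toibubowawoeb.
Rule 3 (final devoicing): /b/ is a voiced stop in word-final position, so it devoices to [p]. /toibubowawoeb/ → toibubowawoep.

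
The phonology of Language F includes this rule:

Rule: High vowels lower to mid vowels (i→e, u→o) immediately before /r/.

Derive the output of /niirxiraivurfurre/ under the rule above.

nierxeraivorforre

Scanning /niirxiraivurfurre/: /i/ at position 2 is not in the conditioning environment; /i/ is a high vowel immediately before /r/, so it lowers to [e]; /i/ is a high vowel immediately before /r/, so it lowers to [e]; /i/ at position 9 is not in the conditioning environment; /u/ is a high vowel immediately before /r/, so it lowers to [o]; /u/ is a high vowel immediately before /r/, so it lowers to [o].
Result: [nierxeraivorforre].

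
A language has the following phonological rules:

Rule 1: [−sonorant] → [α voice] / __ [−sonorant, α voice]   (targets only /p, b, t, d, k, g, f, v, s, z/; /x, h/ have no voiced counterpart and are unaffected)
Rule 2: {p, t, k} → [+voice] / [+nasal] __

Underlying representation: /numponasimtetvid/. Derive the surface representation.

Rule 1 (regressive voicing assimilation): /t/ precedes the voiced obstruent /v/, so it voices to [d] by assimilation. /numponasimtetvid/ → numponasimtedvid.
Rule 2 (post-nasal voicing): /p/ is a voiceless stop immediately after the nasal /m/, so it voices to [b]. /t/ is a voiceless stop immediately after the nasal /m/, so it voices to [d]. /numponasimtedvid/ → numbonasimdedvid.

numbonasimdedvid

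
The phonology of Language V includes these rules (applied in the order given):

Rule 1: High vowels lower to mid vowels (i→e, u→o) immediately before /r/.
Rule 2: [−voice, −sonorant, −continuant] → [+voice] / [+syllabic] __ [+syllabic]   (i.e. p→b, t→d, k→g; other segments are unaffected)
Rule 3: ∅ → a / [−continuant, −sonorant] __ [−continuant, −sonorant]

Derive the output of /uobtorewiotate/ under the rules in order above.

uobatorewiodade

Rule 1 (pre-rhotic lowering): no segment meets the environment; /uobtorewiotate/ is unchanged.
Rule 2 (intervocalic voicing): /t/ is a voiceless stop between vowels /o/ and /a/, so it voices to [d]. /t/ is a voiceless stop between vowels /a/ and /e/, so it voices to [d]. /uobtorewiotate/ → uobtorewiodade.
Rule 3 (stop-cluster a-epenthesis): /b/ and /t/ form a stop–stop cluster, so [a] is inserted between them. /uobtorewiodade/ → uobatorewiodade.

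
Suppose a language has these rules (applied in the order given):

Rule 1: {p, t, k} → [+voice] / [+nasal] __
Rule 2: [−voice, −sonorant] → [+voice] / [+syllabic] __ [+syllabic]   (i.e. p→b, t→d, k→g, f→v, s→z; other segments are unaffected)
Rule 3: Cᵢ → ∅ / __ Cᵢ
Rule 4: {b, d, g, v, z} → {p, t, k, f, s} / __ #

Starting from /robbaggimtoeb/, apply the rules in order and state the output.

robagimdoep

Rule 1 (post-nasal voicing): /t/ is a voiceless stop immediately after the nasal /m/, so it voices to [d]. /robbaggimtoeb/ → robbaggimdoeb.
Rule 2 (intervocalic voicing): no segment meets the environment; /robbaggimdoeb/ is unchanged.
Rule 3 (degemination): /bb/ is a geminate; the first /b/ deletes. /gg/ is a geminate; the first /g/ deletes. /robbaggimdoeb/ → robagimdoeb.
Rule 4 (final devoicing): /b/ is a voiced obstruent in word-final position, so it devoices to [p]. /robagimdoeb/ → robagimdoep.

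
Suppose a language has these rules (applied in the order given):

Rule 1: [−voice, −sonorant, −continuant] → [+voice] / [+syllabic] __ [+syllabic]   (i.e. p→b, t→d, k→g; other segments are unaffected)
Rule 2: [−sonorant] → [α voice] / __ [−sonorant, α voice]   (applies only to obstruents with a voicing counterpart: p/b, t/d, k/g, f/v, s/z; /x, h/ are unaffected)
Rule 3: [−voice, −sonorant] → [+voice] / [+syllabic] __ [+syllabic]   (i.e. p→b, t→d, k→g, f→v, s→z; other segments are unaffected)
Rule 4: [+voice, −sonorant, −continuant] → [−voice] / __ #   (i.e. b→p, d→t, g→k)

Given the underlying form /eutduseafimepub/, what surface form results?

Rule 1 (intervocalic voicing): /p/ is a voiceless stop between vowels /e/ and /u/, so it voices to [b]. /eutduseafimepub/ → eutduseafimebub.
Rule 2 (regressive voicing assimilation): /t/ precedes the voiced obstruent /d/, so it voices to [d] by assimilation. /eutduseafimebub/ → eudduseafimebub.
Rule 3 (intervocalic voicing): /s/ is a voiceless obstruent between vowels /u/ and /e/, so it voices to [z]. /f/ is a voiceless obstruent between vowels /a/ and /i/, so it voices to [v]. /eudduseafimebub/ → eudduzeavimebub.
Rule 4 (final devoicing): /b/ is a voiced stop in word-final position, so it devoices to [p]. /eudduzeavimebub/ → eudduzeavimebup.

eudduzeavimebup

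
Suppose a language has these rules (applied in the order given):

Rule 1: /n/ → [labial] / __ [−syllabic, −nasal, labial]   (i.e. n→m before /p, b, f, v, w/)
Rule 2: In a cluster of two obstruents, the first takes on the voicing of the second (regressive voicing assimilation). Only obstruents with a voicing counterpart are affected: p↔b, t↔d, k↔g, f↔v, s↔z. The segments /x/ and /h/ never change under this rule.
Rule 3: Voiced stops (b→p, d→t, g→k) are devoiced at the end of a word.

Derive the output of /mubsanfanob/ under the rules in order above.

Rule 1 (nasal place assimilation): /n/ precedes the labial consonant /f/, so it assimilates in place to [m]. /mubsanfanob/ → mubsamfanob.
Rule 2 (regressive voicing assimilation): /b/ precedes the voiceless obstruent /s/, so it devoices to [p] by assimilation. /mubsamfanob/ → mupsamfanob.
Rule 3 (final devoicing): /b/ is a voiced stop in word-final position, so it devoices to [p]. /mupsamfanob/ → mupsamfanop.

mupsamfanop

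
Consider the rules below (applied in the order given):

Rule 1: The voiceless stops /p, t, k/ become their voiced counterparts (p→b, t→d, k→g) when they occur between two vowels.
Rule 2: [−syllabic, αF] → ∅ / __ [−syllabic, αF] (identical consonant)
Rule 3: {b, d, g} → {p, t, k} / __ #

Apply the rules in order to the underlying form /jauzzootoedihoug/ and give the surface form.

jauzoodoedihouk

Rule 1 (intervocalic voicing): /t/ is a voiceless stop between vowels /o/ and /o/, so it voices to [d]. /jauzzootoedihoug/ → jauzzoodoedihoug.
Rule 2 (degemination): /zz/ is a geminate; the first /z/ deletes. /jauzzoodoedihoug/ → jauzoodoedihoug.
Rule 3 (final devoicing): /g/ is a voiced stop in word-final position, so it devoices to [k]. /jauzoodoedihoug/ → jauzoodoedihouk.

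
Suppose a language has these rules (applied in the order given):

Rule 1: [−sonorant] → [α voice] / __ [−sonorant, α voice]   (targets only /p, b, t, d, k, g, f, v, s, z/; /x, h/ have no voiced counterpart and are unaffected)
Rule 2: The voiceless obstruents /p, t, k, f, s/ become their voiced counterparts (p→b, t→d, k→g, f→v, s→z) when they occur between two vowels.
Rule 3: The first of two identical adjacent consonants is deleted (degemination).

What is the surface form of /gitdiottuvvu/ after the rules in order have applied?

Rule 1 (regressive voicing assimilation): /t/ precedes the voiced obstruent /d/, so it voices to [d] by assimilation. /gitdiottuvvu/ → giddiottuvvu.
Rule 2 (intervocalic voicing): no segment meets the environment; /giddiottuvvu/ is unchanged.
Rule 3 (degemination): /dd/ is a geminate; the first /d/ deletes. /tt/ is a geminate; the first /t/ deletes. /vv/ is a geminate; the first /v/ deletes. /giddiottuvvu/ → gidiotuvu.

gidiotuvu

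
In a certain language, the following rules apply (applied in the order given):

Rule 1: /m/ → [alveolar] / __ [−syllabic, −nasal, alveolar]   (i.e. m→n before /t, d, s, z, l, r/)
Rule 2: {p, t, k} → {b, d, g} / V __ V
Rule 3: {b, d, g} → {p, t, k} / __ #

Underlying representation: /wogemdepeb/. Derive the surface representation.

Rule 1 (nasal place assimilation): /m/ precedes the alveolar consonant /d/, so it assimilates in place to [n]. /wogemdepeb/ → wogendepeb.
Rule 2 (intervocalic voicing): /p/ is a voiceless stop between vowels /e/ and /e/, so it voices to [b]. /wogendepeb/ → wogendebeb.
Rule 3 (final devoicing): /b/ is a voiced stop in word-final position, so it devoices to [p]. /wogendebeb/ → wogendebep.

wogendebep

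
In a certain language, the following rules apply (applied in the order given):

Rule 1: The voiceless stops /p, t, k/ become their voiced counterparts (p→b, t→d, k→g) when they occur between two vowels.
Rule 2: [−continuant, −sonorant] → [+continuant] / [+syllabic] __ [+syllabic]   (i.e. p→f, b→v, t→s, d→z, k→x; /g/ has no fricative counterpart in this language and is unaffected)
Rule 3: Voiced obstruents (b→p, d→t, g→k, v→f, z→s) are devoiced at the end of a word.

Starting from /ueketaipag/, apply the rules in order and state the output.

uegezaivak

Rule 1 (intervocalic voicing): /k/ is a voiceless stop between vowels /e/ and /e/, so it voices to [g]. /t/ is a voiceless stop between vowels /e/ and /a/, so it voices to [d]. /p/ is a voiceless stop between vowels /i/ and /a/, so it voices to [b]. /ueketaipag/ → uegedaibag.
Rule 2 (intervocalic spirantization): /d/ is a stop between vowels /e/ and /a/, so it spirantizes to the fricative [z]. /b/ is a stop between vowels /i/ and /a/, so it spirantizes to the fricative [v]. /uegedaibag/ → uegezaivag.
Rule 3 (final devoicing): /g/ is a voiced obstruent in word-final position, so it devoices to [k]. /uegezaivag/ → uegezaivak.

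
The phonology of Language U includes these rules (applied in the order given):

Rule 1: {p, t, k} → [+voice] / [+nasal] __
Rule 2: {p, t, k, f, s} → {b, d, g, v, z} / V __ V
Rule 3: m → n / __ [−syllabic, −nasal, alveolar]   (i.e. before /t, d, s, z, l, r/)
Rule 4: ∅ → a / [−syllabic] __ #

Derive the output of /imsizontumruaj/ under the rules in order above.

insizondunruaja

Rule 1 (post-nasal voicing): /t/ is a voiceless stop immediately after the nasal /n/, so it voices to [d]. /imsizontumruaj/ → imsizondumruaj.
Rule 2 (intervocalic voicing): no segment meets the environment; /imsizondumruaj/ is unchanged.
Rule 3 (nasal place assimilation): /m/ precedes the alveolar consonant /s/, so it assimilates in place to [n]. /m/ precedes the alveolar consonant /r/, so it assimilates in place to [n]. /imsizondumruaj/ → insizondunruaj.
Rule 4 (final a-epenthesis): the form ends in the consonant /j/, so [a] is inserted word-finally. /insizondunruaj/ → insizondunruaja.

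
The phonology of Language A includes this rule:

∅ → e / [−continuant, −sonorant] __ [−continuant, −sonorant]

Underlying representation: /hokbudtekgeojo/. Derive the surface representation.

hokebudetekegeojo

/k/ and /b/ form a stop–stop cluster, so [e] is inserted between them.
/d/ and /t/ form a stop–stop cluster, so [e] is inserted between them.
/k/ and /g/ form a stop–stop cluster, so [e] is inserted between them.
Surface form: [hokebudetekegeojo].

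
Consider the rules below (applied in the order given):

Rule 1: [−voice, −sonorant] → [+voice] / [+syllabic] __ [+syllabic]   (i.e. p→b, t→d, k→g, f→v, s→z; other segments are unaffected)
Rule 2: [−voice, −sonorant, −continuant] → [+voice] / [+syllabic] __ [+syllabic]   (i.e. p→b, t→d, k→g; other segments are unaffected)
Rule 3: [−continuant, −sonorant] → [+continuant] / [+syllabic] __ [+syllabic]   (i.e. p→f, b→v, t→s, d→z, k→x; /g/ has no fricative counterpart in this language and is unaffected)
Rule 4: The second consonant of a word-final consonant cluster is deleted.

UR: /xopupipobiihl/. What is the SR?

xovuvivoviih

Rule 1 (intervocalic voicing): /p/ is a voiceless obstruent between vowels /o/ and /u/, so it voices to [b]. /p/ is a voiceless obstruent between vowels /u/ and /i/, so it voices to [b]. /p/ is a voiceless obstruent between vowels /i/ and /o/, so it voices to [b]. /xopupipobiihl/ → xobubibobiihl.
Rule 2 (intervocalic voicing): no segment meets the environment; /xobubibobiihl/ is unchanged.
Rule 3 (intervocalic spirantization): /b/ is a stop between vowels /o/ and /u/, so it spirantizes to the fricative [v]. /b/ is a stop between vowels /u/ and /i/, so it spirantizes to the fricative [v]. /b/ is a stop between vowels /i/ and /o/, so it spirantizes to the fricative [v]. /b/ is a stop between vowels /o/ and /i/, so it spirantizes to the fricative [v]. /xobubibobiihl/ → xovuvivoviihl.
Rule 4 (final cluster simplification): /l/ is the second consonant of a word-final cluster /hl/, so it deletes. /xovuvivoviihl/ → xovuvivoviih.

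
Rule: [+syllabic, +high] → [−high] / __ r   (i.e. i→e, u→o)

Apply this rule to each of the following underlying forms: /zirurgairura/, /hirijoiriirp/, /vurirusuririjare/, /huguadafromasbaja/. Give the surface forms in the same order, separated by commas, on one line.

/zirurgairura/: /i/ is a high vowel immediately before /r/, so it lowers to [e]. /u/ is a high vowel immediately before /r/, so it lowers to [o]. /i/ is a high vowel immediately before /r/, so it lowers to [e]. /u/ is a high vowel immediately before /r/, so it lowers to [o]. → [zerorgaerora].
/hirijoiriirp/: /i/ is a high vowel immediately before /r/, so it lowers to [e]. /i/ is a high vowel immediately before /r/, so it lowers to [e]. /i/ is a high vowel immediately before /r/, so it lowers to [e]. → [herijoerierp].
/vurirusuririjare/: /u/ is a high vowel immediately before /r/, so it lowers to [o]. /i/ is a high vowel immediately before /r/, so it lowers to [e]. /u/ is a high vowel immediately before /r/, so it lowers to [o]. /i/ is a high vowel immediately before /r/, so it lowers to [e]. → [vorerusorerijare].
/huguadafromasbaja/: the rule's environment is not met; surfaces unchanged as [huguadafromasbaja].

zerorgaerora, herijoerierp, vorerusorerijare, huguadafromasbaja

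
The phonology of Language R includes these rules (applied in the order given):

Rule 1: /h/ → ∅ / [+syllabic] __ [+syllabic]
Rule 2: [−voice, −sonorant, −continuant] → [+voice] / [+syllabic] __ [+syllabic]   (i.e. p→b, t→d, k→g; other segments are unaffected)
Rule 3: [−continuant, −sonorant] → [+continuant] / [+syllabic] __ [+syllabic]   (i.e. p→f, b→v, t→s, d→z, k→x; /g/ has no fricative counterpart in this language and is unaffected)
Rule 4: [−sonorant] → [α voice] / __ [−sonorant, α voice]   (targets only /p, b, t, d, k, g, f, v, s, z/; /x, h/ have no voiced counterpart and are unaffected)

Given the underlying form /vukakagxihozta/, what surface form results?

Rule 1 (intervocalic h-deletion): /h/ occurs between vowels /i/ and /o/, so it deletes. /vukakagxihozta/ → vukakagxiozta.
Rule 2 (intervocalic voicing): /k/ is a voiceless stop between vowels /u/ and /a/, so it voices to [g]. /k/ is a voiceless stop between vowels /a/ and /a/, so it voices to [g]. /vukakagxiozta/ → vugagagxiozta.
Rule 3 (intervocalic spirantization): no segment meets the environment; /vugagagxiozta/ is unchanged.
Rule 4 (regressive voicing assimilation): /g/ precedes the voiceless obstruent /x/, so it devoices to [k] by assimilation. /z/ precedes the voiceless obstruent /t/, so it devoices to [s] by assimilation. /vugagagxiozta/ → vugagakxiosta.

vugagakxiosta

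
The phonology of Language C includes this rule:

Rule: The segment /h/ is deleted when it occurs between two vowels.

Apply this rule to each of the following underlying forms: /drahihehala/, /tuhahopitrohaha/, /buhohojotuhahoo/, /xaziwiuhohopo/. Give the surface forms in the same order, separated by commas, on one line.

draieala, tuaopitroaa, buoojotuaoo, xaziwiuoopo

/drahihehala/: /h/ occurs between vowels /a/ and /i/, so it deletes. /h/ occurs between vowels /i/ and /e/, so it deletes. /h/ occurs between vowels /e/ and /a/, so it deletes. → [draieala].
/tuhahopitrohaha/: /h/ occurs between vowels /u/ and /a/, so it deletes. /h/ occurs between vowels /a/ and /o/, so it deletes. /h/ occurs between vowels /o/ and /a/, so it deletes. /h/ occurs between vowels /a/ and /a/, so it deletes. → [tuaopitroaa].
/buhohojotuhahoo/: /h/ occurs between vowels /u/ and /o/, so it deletes. /h/ occurs between vowels /o/ and /o/, so it deletes. /h/ occurs between vowels /u/ and /a/, so it deletes. /h/ occurs between vowels /a/ and /o/, so it deletes. → [buoojotuaoo].
/xaziwiuhohopo/: /h/ occurs between vowels /u/ and /o/, so it deletes. /h/ occurs between vowels /o/ and /o/, so it deletes. → [xaziwiuoopo].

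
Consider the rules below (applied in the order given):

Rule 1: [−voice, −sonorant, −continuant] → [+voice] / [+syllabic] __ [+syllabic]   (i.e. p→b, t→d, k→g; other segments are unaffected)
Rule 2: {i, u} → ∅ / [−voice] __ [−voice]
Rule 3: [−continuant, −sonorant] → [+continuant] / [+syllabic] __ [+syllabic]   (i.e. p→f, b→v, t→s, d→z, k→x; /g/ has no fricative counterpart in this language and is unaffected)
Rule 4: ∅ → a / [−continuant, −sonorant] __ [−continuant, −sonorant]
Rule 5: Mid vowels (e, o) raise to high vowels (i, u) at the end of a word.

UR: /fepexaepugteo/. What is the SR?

Rule 1 (intervocalic voicing): /p/ is a voiceless stop between vowels /e/ and /e/, so it voices to [b]. /p/ is a voiceless stop between vowels /e/ and /u/, so it voices to [b]. /fepexaepugteo/ → febexaebugteo.
Rule 2 (high vowel syncope): no segment meets the environment; /febexaebugteo/ is unchanged.
Rule 3 (intervocalic spirantization): /b/ is a stop between vowels /e/ and /e/, so it spirantizes to the fricative [v]. /b/ is a stop between vowels /e/ and /u/, so it spirantizes to the fricative [v]. /febexaebugteo/ → fevexaevugteo.
Rule 4 (stop-cluster a-epenthesis): /g/ and /t/ form a stop–stop cluster, so [a] is inserted between them. /fevexaevugteo/ → fevexaevugateo.
Rule 5 (final vowel raising): /o/ is a mid vowel in word-final position, so it raises to [u]. /fevexaevugateo/ → fevexaevugateu.

fevexaevugateu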